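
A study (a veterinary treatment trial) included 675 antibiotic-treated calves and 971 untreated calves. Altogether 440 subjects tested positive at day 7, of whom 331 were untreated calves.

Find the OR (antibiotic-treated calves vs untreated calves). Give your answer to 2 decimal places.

antibiotic-treated calves with the outcome: 440 − 331 = 109
antibiotic-treated calves without the outcome: 675 − 109 = 566
untreated calves without the outcome: 971 − 331 = 640
odds, antibiotic-treated calves = 109/566 = 0.1926
odds, untreated calves = 331/640 = 0.5172
OR = 0.1926 / 0.5172 = 0.37

OR = 0.37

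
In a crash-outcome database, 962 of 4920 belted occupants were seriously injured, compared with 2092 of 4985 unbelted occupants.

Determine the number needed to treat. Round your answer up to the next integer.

NNT ≈ 5

risk, belted occupants = 962/4920 = 0.195528
risk, unbelted occupants = 2092/4985 = 0.419659
absolute risk difference = 0.224131
1 / 0.224131 = 4.462 → round up → 5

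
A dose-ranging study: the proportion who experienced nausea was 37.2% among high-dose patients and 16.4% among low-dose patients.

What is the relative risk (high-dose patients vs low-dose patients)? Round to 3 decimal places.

RR = 0.3720 / 0.1640 = 2.268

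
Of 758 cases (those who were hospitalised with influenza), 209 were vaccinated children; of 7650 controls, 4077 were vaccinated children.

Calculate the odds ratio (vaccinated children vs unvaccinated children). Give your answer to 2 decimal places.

OR ≈ 0.33

odds, vaccinated children = 209/4077 = 0.05126
odds, unvaccinated children = 549/3573 = 0.15365
OR = 0.05126 / 0.15365 = 0.33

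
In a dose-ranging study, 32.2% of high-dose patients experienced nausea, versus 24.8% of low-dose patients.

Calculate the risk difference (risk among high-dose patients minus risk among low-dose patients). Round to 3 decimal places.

risk difference = 0.3220 − 0.2480 = 0.074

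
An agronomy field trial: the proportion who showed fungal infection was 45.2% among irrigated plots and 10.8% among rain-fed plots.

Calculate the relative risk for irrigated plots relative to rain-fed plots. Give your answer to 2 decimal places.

RR = 0.4520 / 0.1080 = 4.19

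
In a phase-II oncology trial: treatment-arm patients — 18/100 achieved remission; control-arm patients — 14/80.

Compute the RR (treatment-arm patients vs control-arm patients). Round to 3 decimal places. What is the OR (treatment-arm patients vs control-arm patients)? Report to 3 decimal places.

risk, treatment-arm patients = 18/100 = 0.1800
risk, control-arm patients = 14/80 = 0.1750
RR = 0.1800 / 0.1750 = 1.029
OR = (18 × 66) / (82 × 14) = 1188/1148 ≈ 1.035

RR = 1.029; OR = 1.035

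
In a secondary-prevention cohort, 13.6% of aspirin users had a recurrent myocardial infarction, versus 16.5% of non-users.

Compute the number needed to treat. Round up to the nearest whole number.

absolute risk difference = 0.029000
1 / 0.029000 = 34.483 → round up → 35

NNT ≈ 35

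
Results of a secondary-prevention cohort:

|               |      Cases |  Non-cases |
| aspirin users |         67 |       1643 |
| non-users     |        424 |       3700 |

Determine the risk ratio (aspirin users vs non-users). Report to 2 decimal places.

0.38

risk, aspirin users = 67/1710 = 0.03918
risk, non-users = 424/4124 = 0.10281
RR = 0.03918 / 0.10281 = 0.38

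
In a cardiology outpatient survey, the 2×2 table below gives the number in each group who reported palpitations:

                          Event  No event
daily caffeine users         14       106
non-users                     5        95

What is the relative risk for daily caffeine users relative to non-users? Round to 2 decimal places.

2.33

risk, daily caffeine users = 14/120 = 0.1167
risk, non-users = 5/100 = 0.0500
RR = 0.1167 / 0.0500 = 2.33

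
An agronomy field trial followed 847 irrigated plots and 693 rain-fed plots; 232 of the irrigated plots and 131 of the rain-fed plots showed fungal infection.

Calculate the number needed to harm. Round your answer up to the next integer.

12

risk, irrigated plots = 232/847 = 0.273908
risk, rain-fed plots = 131/693 = 0.189033
absolute risk difference = 0.084875
1 / 0.084875 = 11.782 → round up → 12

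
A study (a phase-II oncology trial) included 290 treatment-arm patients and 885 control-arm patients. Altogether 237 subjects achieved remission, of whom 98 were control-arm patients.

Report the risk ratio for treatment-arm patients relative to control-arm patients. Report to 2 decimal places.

treatment-arm patients with the outcome: 237 − 98 = 139
treatment-arm patients without the outcome: 290 − 139 = 151
control-arm patients without the outcome: 885 − 98 = 787
risk, treatment-arm patients = 139/290 = 0.4793
risk, control-arm patients = 98/885 = 0.1107
RR = 0.4793 / 0.1107 = 4.33

RR: 4.33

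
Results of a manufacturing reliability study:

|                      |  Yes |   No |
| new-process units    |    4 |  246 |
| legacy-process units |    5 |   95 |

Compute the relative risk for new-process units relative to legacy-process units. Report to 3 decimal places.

0.320

risk, new-process units = 4/250 = 0.01600
risk, legacy-process units = 5/100 = 0.05000
RR = 0.01600 / 0.05000 = 0.320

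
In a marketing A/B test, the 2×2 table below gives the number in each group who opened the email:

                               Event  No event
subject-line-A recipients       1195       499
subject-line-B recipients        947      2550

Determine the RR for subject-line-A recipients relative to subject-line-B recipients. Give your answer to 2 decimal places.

RR ≈ 2.60

risk, subject-line-A recipients = 1195/1694 = 0.7054
risk, subject-line-B recipients = 947/3497 = 0.2708
RR = 0.7054 / 0.2708 = 2.60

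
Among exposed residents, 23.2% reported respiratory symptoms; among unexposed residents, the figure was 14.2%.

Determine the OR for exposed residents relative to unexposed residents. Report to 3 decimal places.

OR = 1.825

odds, exposed residents = 0.2320/0.7680 = 0.3021
odds, unexposed residents = 0.1420/0.8580 = 0.1655
OR = 0.3021 / 0.1655 = 1.825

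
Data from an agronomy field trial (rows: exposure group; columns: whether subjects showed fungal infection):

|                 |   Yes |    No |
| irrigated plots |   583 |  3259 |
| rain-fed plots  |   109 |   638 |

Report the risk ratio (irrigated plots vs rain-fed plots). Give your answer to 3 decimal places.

risk, irrigated plots = 583/3842 = 0.1517
risk, rain-fed plots = 109/747 = 0.1459
RR = 0.1517 / 0.1459 = 1.040

1.040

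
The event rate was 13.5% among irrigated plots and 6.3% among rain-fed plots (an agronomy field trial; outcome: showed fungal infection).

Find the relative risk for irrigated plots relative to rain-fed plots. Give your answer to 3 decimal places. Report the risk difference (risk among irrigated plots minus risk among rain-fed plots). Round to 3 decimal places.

RR = 0.1350 / 0.0630 = 2.143
risk difference = 0.1350 − 0.0630 = 0.072

RR = 2.143; RD = 0.072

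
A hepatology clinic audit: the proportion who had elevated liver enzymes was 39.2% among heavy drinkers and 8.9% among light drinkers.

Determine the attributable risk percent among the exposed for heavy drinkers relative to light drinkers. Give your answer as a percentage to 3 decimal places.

AR% = (0.3920 − 0.0890) / 0.3920 = 0.7730 → 77.296%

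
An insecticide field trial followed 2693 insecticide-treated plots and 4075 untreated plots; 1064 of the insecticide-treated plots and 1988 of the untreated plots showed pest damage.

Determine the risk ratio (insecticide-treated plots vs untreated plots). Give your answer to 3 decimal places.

risk, insecticide-treated plots = 1064/2693 = 0.3951
risk, untreated plots = 1988/4075 = 0.4879
RR = 0.3951 / 0.4879 = 0.810

0.810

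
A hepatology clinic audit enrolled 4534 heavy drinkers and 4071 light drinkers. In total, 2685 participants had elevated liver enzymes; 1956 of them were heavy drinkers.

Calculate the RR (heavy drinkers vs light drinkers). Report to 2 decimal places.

2.41

heavy drinkers without the outcome: 4534 − 1956 = 2578
light drinkers with the outcome: 2685 − 1956 = 729
light drinkers without the outcome: 4071 − 729 = 3342
risk, heavy drinkers = 1956/4534 = 0.4314
risk, light drinkers = 729/4071 = 0.1791
RR = 0.4314 / 0.1791 = 2.41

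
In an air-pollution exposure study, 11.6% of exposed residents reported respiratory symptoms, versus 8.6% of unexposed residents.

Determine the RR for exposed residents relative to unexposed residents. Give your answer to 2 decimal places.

RR = 0.1160 / 0.0860 = 1.35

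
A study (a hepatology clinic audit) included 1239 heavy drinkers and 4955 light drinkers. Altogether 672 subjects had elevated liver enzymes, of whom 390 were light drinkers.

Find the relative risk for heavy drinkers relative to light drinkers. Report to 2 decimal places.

RR: 2.89

heavy drinkers with the outcome: 672 − 390 = 282
heavy drinkers without the outcome: 1239 − 282 = 957
light drinkers without the outcome: 4955 − 390 = 4565
risk, heavy drinkers = 282/1239 = 0.2276
risk, light drinkers = 390/4955 = 0.0787
RR = 0.2276 / 0.0787 = 2.89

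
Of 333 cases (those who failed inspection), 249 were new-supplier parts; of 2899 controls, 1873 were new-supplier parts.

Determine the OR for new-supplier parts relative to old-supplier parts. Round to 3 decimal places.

OR = (249 × 1026) / (1873 × 84) = 255474/157332 ≈ 1.624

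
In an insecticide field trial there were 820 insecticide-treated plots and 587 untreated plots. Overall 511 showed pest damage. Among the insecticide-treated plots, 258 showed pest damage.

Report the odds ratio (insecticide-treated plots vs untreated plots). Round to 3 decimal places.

OR: 0.606

insecticide-treated plots without the outcome: 820 − 258 = 562
untreated plots with the outcome: 511 − 258 = 253
untreated plots without the outcome: 587 − 253 = 334
odds, insecticide-treated plots = 258/562 = 0.4591
odds, untreated plots = 253/334 = 0.7575
OR = 0.4591 / 0.7575 = 0.606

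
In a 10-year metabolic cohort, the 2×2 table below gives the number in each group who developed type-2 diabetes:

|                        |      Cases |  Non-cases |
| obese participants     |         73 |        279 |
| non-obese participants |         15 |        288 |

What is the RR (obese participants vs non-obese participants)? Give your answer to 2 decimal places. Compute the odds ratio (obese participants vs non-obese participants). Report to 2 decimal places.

risk, obese participants = 73/352 = 0.20739
risk, non-obese participants = 15/303 = 0.04950
RR = 0.20739 / 0.04950 = 4.19
OR = (73 × 288) / (279 × 15) = 21024/4185 ≈ 5.02

RR = 4.19; OR = 5.02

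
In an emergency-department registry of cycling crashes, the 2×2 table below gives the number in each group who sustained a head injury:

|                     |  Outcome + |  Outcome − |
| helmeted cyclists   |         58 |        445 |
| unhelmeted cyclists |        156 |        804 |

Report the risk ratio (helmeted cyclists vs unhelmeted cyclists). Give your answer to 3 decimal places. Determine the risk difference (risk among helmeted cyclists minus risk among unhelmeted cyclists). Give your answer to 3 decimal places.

risk, helmeted cyclists = 58/503 = 0.1153
risk, unhelmeted cyclists = 156/960 = 0.1625
RR = 0.1153 / 0.1625 = 0.710
risk difference = 0.1153 − 0.1625 = -0.047

RR = 0.710; RD = -0.047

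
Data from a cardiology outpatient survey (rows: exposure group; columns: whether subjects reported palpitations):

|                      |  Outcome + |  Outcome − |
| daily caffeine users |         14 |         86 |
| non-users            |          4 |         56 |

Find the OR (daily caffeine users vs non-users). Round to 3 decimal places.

OR = (14 × 56) / (86 × 4) = 784/344 ≈ 2.279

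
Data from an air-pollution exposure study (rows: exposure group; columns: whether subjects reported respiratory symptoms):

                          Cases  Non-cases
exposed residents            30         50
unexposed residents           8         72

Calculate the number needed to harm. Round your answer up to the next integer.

risk, exposed residents = 30/80 = 0.375000
risk, unexposed residents = 8/80 = 0.100000
absolute risk difference = 0.275000
1 / 0.275000 = 3.636 → round up → 4

4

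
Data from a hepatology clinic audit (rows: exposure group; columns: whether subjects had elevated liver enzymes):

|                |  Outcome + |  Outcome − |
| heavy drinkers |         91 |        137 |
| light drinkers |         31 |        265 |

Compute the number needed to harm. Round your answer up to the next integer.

risk, heavy drinkers = 91/228 = 0.399123
risk, light drinkers = 31/296 = 0.104730
absolute risk difference = 0.294393
1 / 0.294393 = 3.397 → round up → 4

4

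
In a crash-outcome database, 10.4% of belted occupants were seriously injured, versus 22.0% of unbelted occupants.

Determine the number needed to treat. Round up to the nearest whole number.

absolute risk difference = 0.116000
1 / 0.116000 = 8.621 → round up → 9

9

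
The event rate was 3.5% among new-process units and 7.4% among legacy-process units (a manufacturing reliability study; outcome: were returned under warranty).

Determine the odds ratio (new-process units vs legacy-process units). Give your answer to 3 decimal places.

odds, new-process units = 0.03500/0.96500 = 0.03627
odds, legacy-process units = 0.07400/0.92600 = 0.07991
OR = 0.03627 / 0.07991 = 0.454

OR = 0.454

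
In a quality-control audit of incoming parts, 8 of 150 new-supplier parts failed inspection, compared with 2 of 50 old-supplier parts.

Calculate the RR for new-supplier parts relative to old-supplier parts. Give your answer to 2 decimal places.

RR = 1.33

risk, new-supplier parts = 8/150 = 0.05333
risk, old-supplier parts = 2/50 = 0.04000
RR = 0.05333 / 0.04000 = 1.33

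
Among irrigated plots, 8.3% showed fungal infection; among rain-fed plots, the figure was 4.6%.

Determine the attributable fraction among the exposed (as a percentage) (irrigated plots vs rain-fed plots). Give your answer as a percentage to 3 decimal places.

AR% = (0.08300 − 0.04600) / 0.08300 = 0.4458 → 44.578%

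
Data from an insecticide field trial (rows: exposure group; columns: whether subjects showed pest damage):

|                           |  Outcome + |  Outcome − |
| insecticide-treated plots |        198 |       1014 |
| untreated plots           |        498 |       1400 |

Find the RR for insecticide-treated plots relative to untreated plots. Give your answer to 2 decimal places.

RR = 0.62

risk, insecticide-treated plots = 198/1212 = 0.1634
risk, untreated plots = 498/1898 = 0.2624
RR = 0.1634 / 0.2624 = 0.62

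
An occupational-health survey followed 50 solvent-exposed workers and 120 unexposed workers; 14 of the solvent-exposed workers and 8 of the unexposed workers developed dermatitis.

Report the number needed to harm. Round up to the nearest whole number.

NNH = 5

risk, solvent-exposed workers = 14/50 = 0.280000
risk, unexposed workers = 8/120 = 0.066667
absolute risk difference = 0.213333
1 / 0.213333 = 4.688 → round up → 5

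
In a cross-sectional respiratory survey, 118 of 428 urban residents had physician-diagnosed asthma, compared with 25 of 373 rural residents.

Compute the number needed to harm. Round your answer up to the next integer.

risk, urban residents = 118/428 = 0.275701
risk, rural residents = 25/373 = 0.067024
absolute risk difference = 0.208677
1 / 0.208677 = 4.792 → round up → 5

5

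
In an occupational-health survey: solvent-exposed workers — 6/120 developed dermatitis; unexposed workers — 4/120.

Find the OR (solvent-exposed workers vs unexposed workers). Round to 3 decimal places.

OR = (6 × 116) / (114 × 4) = 696/456 ≈ 1.526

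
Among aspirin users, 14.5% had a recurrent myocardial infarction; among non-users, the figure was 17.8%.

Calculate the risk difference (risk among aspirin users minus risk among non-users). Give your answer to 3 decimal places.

risk difference = 0.1450 − 0.1780 = -0.033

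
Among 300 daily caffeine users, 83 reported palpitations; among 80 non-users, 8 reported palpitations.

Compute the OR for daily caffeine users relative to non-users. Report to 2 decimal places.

OR = (83 × 72) / (217 × 8) = 5976/1736 ≈ 3.44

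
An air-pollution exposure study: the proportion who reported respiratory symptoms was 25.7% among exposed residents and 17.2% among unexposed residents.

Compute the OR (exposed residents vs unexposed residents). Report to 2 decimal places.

odds, exposed residents = 0.2570/0.7430 = 0.3459
odds, unexposed residents = 0.1720/0.8280 = 0.2077
OR = 0.3459 / 0.2077 = 1.67

1.67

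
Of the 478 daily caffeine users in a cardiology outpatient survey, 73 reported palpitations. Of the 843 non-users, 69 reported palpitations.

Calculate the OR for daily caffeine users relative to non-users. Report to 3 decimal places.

OR = (73 × 774) / (405 × 69) = 56502/27945 ≈ 2.022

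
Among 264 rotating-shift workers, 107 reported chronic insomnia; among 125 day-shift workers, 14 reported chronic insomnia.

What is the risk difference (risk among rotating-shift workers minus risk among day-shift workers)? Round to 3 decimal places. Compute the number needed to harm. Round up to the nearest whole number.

risk, rotating-shift workers = 107/264 = 0.4053
risk, day-shift workers = 14/125 = 0.1120
risk difference = 0.4053 − 0.1120 = 0.293
absolute risk difference = 0.293303
1 / 0.293303 = 3.409 → round up → 4

RD = 0.293; NNH = 4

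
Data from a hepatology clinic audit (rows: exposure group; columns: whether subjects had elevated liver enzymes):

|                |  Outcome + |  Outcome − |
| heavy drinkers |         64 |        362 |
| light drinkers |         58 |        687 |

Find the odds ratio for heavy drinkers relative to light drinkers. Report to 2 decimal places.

OR = (64 × 687) / (362 × 58) = 43968/20996 ≈ 2.09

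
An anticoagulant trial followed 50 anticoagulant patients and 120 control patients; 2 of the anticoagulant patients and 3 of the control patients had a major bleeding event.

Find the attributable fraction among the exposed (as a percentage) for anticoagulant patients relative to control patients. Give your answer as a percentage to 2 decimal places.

risk, anticoagulant patients = 2/50 = 0.04000
risk, control patients = 3/120 = 0.02500
AR% = (0.04000 − 0.02500) / 0.04000 = 0.3750 → 37.50%

37.50%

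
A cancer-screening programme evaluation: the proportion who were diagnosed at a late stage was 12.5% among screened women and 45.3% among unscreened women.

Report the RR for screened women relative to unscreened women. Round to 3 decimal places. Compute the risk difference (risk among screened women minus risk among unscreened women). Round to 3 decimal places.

RR = 0.1250 / 0.4530 = 0.276
risk difference = 0.1250 − 0.4530 = -0.328

RR = 0.276; RD = -0.328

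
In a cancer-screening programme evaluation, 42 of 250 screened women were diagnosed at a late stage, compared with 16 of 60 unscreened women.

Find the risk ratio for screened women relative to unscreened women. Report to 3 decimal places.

risk, screened women = 42/250 = 0.1680
risk, unscreened women = 16/60 = 0.2667
RR = 0.1680 / 0.2667 = 0.630

RR ≈ 0.630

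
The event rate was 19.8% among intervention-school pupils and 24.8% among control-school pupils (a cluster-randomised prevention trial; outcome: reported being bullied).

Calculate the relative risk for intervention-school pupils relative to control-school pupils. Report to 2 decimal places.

RR = 0.1980 / 0.2480 = 0.80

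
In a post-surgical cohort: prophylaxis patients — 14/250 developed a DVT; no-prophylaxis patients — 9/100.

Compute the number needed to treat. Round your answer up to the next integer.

NNT ≈ 30

risk, prophylaxis patients = 14/250 = 0.056000
risk, no-prophylaxis patients = 9/100 = 0.090000
absolute risk difference = 0.034000
1 / 0.034000 = 29.412 → round up → 30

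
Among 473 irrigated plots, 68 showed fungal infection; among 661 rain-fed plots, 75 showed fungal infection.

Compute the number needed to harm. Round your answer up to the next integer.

NNH ≈ 34

risk, irrigated plots = 68/473 = 0.143763
risk, rain-fed plots = 75/661 = 0.113464
absolute risk difference = 0.030299
1 / 0.030299 = 33.004 → round up → 34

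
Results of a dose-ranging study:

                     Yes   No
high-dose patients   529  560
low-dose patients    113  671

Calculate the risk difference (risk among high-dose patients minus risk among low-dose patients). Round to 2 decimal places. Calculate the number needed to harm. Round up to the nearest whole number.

risk, high-dose patients = 529/1089 = 0.4858
risk, low-dose patients = 113/784 = 0.1441
risk difference = 0.4858 − 0.1441 = 0.34
absolute risk difference = 0.341634
1 / 0.341634 = 2.927 → round up → 3

RD = 0.34; NNH = 3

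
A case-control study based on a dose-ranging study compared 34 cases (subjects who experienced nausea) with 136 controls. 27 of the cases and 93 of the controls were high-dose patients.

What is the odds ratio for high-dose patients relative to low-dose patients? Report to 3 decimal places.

OR = (27 × 43) / (93 × 7) = 1161/651 ≈ 1.783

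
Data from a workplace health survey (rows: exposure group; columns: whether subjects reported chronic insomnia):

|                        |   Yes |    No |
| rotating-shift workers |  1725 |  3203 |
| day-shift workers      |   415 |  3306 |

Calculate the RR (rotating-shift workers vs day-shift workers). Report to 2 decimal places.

RR ≈ 3.14

risk, rotating-shift workers = 1725/4928 = 0.3500
risk, day-shift workers = 415/3721 = 0.1115
RR = 0.3500 / 0.1115 = 3.14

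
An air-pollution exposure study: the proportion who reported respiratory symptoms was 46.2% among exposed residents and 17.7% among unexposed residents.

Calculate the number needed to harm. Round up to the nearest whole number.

absolute risk difference = 0.285000
1 / 0.285000 = 3.509 → round up → 4

NNH ≈ 4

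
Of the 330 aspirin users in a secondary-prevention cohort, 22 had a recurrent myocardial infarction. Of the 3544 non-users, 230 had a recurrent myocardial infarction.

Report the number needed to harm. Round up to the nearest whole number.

risk, aspirin users = 22/330 = 0.066667
risk, non-users = 230/3544 = 0.064898
absolute risk difference = 0.001768
1 / 0.001768 = 565.611 → round up → 566

566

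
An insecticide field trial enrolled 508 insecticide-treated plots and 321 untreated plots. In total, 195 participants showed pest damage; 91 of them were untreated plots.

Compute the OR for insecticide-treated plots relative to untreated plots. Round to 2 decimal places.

insecticide-treated plots with the outcome: 195 − 91 = 104
insecticide-treated plots without the outcome: 508 − 104 = 404
untreated plots without the outcome: 321 − 91 = 230
OR = (104 × 230) / (404 × 91) = 23920/36764 ≈ 0.65

0.65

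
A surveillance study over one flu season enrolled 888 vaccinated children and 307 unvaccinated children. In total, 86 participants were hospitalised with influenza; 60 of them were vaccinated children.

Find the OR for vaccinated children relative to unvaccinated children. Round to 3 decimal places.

OR ≈ 0.783

vaccinated children without the outcome: 888 − 60 = 828
unvaccinated children with the outcome: 86 − 60 = 26
unvaccinated children without the outcome: 307 − 26 = 281
OR = (60 × 281) / (828 × 26) = 16860/21528 ≈ 0.783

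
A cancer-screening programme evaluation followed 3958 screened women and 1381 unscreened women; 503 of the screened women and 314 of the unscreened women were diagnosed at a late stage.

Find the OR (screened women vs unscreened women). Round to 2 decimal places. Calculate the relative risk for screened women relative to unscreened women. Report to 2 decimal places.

OR = (503 × 1067) / (3455 × 314) = 536701/1084870 ≈ 0.49
risk, screened women = 503/3958 = 0.1271
risk, unscreened women = 314/1381 = 0.2274
RR = 0.1271 / 0.2274 = 0.56

OR = 0.49; RR = 0.56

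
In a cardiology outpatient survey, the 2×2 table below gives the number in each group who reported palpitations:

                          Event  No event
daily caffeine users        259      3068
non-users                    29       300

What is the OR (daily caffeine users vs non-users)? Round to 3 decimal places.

OR = (259 × 300) / (3068 × 29) = 77700/88972 ≈ 0.873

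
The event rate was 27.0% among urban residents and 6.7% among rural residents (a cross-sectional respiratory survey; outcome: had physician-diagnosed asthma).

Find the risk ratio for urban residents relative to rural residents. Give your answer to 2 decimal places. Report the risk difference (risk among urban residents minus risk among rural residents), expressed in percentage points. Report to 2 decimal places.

RR = 4.03; RD = 20.30

RR = 0.2700 / 0.0670 = 4.03
risk difference = 0.2700 − 0.0670 = 0.2030 → 20.30 percentage points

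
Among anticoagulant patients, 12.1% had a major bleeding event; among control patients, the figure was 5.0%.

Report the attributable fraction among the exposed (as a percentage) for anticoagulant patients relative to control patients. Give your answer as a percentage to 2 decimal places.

AR% = (0.1210 − 0.0500) / 0.1210 = 0.5868 → 58.68%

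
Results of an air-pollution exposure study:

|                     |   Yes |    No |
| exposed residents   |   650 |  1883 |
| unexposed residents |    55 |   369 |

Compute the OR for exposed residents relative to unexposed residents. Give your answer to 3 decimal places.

OR = (650 × 369) / (1883 × 55) = 239850/103565 ≈ 2.316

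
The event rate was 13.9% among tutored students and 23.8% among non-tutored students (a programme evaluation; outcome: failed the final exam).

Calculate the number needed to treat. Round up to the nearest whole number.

absolute risk difference = 0.099000
1 / 0.099000 = 10.101 → round up → 11

11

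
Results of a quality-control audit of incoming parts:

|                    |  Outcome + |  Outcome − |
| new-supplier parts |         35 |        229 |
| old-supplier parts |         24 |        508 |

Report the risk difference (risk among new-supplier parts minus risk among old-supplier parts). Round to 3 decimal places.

risk, new-supplier parts = 35/264 = 0.13258
risk, old-supplier parts = 24/532 = 0.04511
risk difference = 0.13258 − 0.04511 = 0.087

0.087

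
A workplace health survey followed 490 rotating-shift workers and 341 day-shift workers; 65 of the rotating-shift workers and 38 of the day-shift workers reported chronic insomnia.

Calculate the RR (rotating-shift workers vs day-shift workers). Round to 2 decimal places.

RR ≈ 1.19

risk, rotating-shift workers = 65/490 = 0.1327
risk, day-shift workers = 38/341 = 0.1114
RR = 0.1327 / 0.1114 = 1.19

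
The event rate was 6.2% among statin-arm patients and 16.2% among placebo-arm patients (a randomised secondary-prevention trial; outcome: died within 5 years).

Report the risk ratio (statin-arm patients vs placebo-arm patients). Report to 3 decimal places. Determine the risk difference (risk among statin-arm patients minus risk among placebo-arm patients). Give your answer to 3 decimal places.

RR = 0.383; RD = -0.100

RR = 0.0620 / 0.1620 = 0.383
risk difference = 0.0620 − 0.1620 = -0.100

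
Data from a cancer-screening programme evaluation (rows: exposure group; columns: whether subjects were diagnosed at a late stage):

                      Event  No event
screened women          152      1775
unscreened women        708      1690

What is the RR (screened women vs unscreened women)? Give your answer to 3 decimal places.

risk, screened women = 152/1927 = 0.0789
risk, unscreened women = 708/2398 = 0.2952
RR = 0.0789 / 0.2952 = 0.267

0.267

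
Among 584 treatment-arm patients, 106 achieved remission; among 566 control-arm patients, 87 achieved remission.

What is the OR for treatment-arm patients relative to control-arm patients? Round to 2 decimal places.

OR = 1.22

odds, treatment-arm patients = 106/478 = 0.2218
odds, control-arm patients = 87/479 = 0.1816
OR = 0.2218 / 0.1816 = 1.22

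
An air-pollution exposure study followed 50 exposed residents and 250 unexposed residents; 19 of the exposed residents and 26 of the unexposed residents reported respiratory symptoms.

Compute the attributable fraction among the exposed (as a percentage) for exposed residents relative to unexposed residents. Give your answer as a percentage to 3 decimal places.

AR% = 72.632%

risk, exposed residents = 19/50 = 0.3800
risk, unexposed residents = 26/250 = 0.1040
AR% = (0.3800 − 0.1040) / 0.3800 = 0.7263 → 72.632%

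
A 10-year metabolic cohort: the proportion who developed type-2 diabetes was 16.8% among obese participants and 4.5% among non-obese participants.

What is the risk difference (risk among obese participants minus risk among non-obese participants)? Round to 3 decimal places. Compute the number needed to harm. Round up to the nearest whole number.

RD = 0.123; NNH = 9

risk difference = 0.16800 − 0.04500 = 0.123
absolute risk difference = 0.123000
1 / 0.123000 = 8.130 → round up → 9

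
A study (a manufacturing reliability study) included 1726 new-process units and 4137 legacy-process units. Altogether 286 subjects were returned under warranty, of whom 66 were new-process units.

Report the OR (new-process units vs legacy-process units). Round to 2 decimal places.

OR = 0.71

new-process units without the outcome: 1726 − 66 = 1660
legacy-process units with the outcome: 286 − 66 = 220
legacy-process units without the outcome: 4137 − 220 = 3917
odds, new-process units = 66/1660 = 0.03976
odds, legacy-process units = 220/3917 = 0.05617
OR = 0.03976 / 0.05617 = 0.71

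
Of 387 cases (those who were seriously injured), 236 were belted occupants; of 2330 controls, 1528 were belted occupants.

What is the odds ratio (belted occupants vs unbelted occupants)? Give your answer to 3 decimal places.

OR ≈ 0.820

odds, belted occupants = 236/1528 = 0.1545
odds, unbelted occupants = 151/802 = 0.1883
OR = 0.1545 / 0.1883 = 0.820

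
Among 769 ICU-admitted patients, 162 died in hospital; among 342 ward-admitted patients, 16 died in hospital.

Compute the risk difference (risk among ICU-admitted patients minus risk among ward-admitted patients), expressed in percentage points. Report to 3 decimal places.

risk, ICU-admitted patients = 162/769 = 0.21066
risk, ward-admitted patients = 16/342 = 0.04678
risk difference = 0.21066 − 0.04678 = 0.16388 → 16.388 percentage points

16.388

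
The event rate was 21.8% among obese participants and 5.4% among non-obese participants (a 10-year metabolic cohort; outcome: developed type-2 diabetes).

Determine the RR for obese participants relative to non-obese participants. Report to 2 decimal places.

RR = 0.2180 / 0.0540 = 4.04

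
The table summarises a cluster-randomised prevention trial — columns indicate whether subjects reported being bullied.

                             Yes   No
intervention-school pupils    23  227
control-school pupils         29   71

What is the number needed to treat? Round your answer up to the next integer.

risk, intervention-school pupils = 23/250 = 0.092000
risk, control-school pupils = 29/100 = 0.290000
absolute risk difference = 0.198000
1 / 0.198000 = 5.051 → round up → 6

NNT: 6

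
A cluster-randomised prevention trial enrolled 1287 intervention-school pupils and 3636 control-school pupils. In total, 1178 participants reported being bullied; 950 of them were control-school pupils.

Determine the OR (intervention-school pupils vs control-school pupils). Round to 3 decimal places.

OR ≈ 0.609

intervention-school pupils with the outcome: 1178 − 950 = 228
intervention-school pupils without the outcome: 1287 − 228 = 1059
control-school pupils without the outcome: 3636 − 950 = 2686
odds, intervention-school pupils = 228/1059 = 0.2153
odds, control-school pupils = 950/2686 = 0.3537
OR = 0.2153 / 0.3537 = 0.609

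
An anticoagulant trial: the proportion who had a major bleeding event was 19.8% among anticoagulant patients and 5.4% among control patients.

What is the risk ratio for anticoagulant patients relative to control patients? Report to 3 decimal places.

RR = 0.1980 / 0.0540 = 3.667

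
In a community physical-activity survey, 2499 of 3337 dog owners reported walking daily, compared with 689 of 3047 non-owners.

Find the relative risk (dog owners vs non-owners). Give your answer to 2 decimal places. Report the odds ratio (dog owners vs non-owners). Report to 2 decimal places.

risk, dog owners = 2499/3337 = 0.7489
risk, non-owners = 689/3047 = 0.2261
RR = 0.7489 / 0.2261 = 3.31
OR = (2499 × 2358) / (838 × 689) = 5892642/577382 ≈ 10.21

RR = 3.31; OR = 10.21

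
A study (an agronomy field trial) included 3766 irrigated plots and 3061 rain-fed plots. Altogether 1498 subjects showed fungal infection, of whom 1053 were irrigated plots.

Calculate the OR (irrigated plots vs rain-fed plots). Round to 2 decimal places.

irrigated plots without the outcome: 3766 − 1053 = 2713
rain-fed plots with the outcome: 1498 − 1053 = 445
rain-fed plots without the outcome: 3061 − 445 = 2616
odds, irrigated plots = 1053/2713 = 0.3881
odds, rain-fed plots = 445/2616 = 0.1701
OR = 0.3881 / 0.1701 = 2.28

OR = 2.28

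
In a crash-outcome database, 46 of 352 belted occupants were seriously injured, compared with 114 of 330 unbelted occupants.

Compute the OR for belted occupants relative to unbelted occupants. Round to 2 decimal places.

OR = 0.28

odds, belted occupants = 46/306 = 0.1503
odds, unbelted occupants = 114/216 = 0.5278
OR = 0.1503 / 0.5278 = 0.28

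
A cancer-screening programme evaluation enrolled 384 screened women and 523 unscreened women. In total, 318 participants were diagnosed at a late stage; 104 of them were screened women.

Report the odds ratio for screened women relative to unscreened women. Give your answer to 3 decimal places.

0.536

screened women without the outcome: 384 − 104 = 280
unscreened women with the outcome: 318 − 104 = 214
unscreened women without the outcome: 523 − 214 = 309
odds, screened women = 104/280 = 0.3714
odds, unscreened women = 214/309 = 0.6926
OR = 0.3714 / 0.6926 = 0.536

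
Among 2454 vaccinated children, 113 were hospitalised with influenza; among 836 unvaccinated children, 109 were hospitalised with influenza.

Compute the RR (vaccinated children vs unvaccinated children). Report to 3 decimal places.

0.353

risk, vaccinated children = 113/2454 = 0.04605
risk, unvaccinated children = 109/836 = 0.13038
RR = 0.04605 / 0.13038 = 0.353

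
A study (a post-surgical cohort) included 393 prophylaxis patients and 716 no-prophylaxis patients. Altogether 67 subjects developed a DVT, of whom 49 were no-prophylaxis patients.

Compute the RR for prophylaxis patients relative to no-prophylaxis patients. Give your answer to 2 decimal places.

prophylaxis patients with the outcome: 67 − 49 = 18
prophylaxis patients without the outcome: 393 − 18 = 375
no-prophylaxis patients without the outcome: 716 − 49 = 667
risk, prophylaxis patients = 18/393 = 0.04580
risk, no-prophylaxis patients = 49/716 = 0.06844
RR = 0.04580 / 0.06844 = 0.67

RR = 0.67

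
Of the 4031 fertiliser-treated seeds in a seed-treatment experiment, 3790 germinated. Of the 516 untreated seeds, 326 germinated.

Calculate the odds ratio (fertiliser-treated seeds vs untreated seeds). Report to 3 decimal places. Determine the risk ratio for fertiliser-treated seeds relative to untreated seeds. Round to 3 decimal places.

OR = 9.166; RR = 1.488

OR = (3790 × 190) / (241 × 326) = 720100/78566 ≈ 9.166
risk, fertiliser-treated seeds = 3790/4031 = 0.9402
risk, untreated seeds = 326/516 = 0.6318
RR = 0.9402 / 0.6318 = 1.488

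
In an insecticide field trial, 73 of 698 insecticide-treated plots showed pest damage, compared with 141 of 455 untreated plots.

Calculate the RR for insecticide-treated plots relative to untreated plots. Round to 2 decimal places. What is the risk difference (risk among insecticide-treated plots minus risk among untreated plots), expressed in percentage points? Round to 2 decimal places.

risk, insecticide-treated plots = 73/698 = 0.1046
risk, untreated plots = 141/455 = 0.3099
RR = 0.1046 / 0.3099 = 0.34
risk difference = 0.1046 − 0.3099 = -0.2053 → -20.53 percentage points

RR = 0.34; RD = -20.53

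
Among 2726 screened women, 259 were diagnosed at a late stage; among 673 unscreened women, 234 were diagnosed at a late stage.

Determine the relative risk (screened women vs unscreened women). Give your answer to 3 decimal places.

0.273

risk, screened women = 259/2726 = 0.0950
risk, unscreened women = 234/673 = 0.3477
RR = 0.0950 / 0.3477 = 0.273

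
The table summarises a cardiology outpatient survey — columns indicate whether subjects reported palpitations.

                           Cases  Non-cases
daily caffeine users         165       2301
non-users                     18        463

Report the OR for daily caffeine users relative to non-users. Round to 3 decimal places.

OR ≈ 1.844

odds, daily caffeine users = 165/2301 = 0.07171
odds, non-users = 18/463 = 0.03888
OR = 0.07171 / 0.03888 = 1.844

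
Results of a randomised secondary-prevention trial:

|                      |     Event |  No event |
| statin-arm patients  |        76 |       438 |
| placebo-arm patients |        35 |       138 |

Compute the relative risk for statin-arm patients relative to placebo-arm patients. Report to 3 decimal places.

RR: 0.731

risk, statin-arm patients = 76/514 = 0.1479
risk, placebo-arm patients = 35/173 = 0.2023
RR = 0.1479 / 0.2023 = 0.731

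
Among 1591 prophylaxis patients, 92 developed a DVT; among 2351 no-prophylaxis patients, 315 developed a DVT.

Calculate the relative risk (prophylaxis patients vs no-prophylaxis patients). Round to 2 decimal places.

RR ≈ 0.43

risk, prophylaxis patients = 92/1591 = 0.0578
risk, no-prophylaxis patients = 315/2351 = 0.1340
RR = 0.0578 / 0.1340 = 0.43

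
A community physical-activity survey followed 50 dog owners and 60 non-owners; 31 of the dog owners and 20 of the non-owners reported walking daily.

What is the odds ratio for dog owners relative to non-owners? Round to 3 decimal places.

3.263

odds, dog owners = 31/19 = 1.6316
odds, non-owners = 20/40 = 0.5000
OR = 1.6316 / 0.5000 = 3.263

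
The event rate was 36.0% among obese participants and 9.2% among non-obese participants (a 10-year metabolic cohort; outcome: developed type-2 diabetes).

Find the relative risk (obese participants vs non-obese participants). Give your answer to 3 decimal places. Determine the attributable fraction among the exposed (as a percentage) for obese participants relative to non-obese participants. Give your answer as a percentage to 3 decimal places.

RR = 3.913; AR% = 74.444%

RR = 0.3600 / 0.0920 = 3.913
AR% = (0.3600 − 0.0920) / 0.3600 = 0.7444 → 74.444%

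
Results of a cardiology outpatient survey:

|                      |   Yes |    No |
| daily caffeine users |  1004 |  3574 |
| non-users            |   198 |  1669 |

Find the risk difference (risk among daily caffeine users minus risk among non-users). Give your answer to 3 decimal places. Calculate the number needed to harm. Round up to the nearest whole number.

risk, daily caffeine users = 1004/4578 = 0.2193
risk, non-users = 198/1867 = 0.1061
risk difference = 0.2193 − 0.1061 = 0.113
absolute risk difference = 0.113257
1 / 0.113257 = 8.829 → round up → 9

RD = 0.113; NNH = 9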